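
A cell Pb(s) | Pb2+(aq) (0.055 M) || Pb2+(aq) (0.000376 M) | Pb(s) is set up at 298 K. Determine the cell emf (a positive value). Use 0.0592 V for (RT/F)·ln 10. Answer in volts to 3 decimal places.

0.064 V

For a concentration cell E°cell = 0, since both electrodes use the same couple.
The compartment with the higher Pb2+(aq) concentration (0.055 M) acts as the cathode; ions are reduced there and produced at the dilute (0.000376 M) anode.
With n = 2, Ecell = −(0.0592/2)·log([dilute]/[conc]) = −(0.0592/2)·log(0.000376/0.055) = +0.064 V.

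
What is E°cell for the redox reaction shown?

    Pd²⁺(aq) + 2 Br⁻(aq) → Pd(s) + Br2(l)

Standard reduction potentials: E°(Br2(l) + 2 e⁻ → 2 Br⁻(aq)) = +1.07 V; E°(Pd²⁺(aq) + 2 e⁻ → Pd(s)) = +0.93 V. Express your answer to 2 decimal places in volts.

Pd²⁺(aq) gains electrons, so the Pd²⁺/Pd couple is the cathode; the Br₂/Br⁻ couple is the anode.
E°cell = E°(cathode) − E°(anode) = +0.93 − (+1.07) = −0.14 V.

−0.14 V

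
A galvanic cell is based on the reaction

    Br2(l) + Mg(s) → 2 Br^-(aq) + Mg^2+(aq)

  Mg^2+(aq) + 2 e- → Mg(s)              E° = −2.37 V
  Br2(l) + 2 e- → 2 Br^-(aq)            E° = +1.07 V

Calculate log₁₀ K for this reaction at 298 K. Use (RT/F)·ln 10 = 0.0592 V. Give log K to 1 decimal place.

The Br₂/Br⁻ couple is reduced (cathode); E°cell = +1.07 − (−2.37) = +3.44 V with n = 2.
At equilibrium E = 0, so log K = nE°cell / 0.0592 = (2)(+3.44) / 0.0592 = 116.2.

log K = 116.2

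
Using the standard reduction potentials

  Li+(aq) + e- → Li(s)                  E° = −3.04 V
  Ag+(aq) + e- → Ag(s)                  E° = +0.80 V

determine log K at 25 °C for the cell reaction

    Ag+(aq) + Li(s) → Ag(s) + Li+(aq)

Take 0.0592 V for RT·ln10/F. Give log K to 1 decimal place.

log K = 64.9

The Ag⁺/Ag couple is reduced (cathode); E°cell = +0.80 − (−3.04) = +3.84 V with n = 1.
At equilibrium E = 0, so log K = nE°cell / 0.0592 = (1)(+3.84) / 0.0592 = 64.9.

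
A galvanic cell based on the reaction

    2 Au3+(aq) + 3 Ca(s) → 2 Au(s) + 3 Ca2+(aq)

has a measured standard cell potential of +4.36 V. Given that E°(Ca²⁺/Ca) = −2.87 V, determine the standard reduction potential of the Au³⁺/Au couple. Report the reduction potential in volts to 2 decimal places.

In the reaction as written the Au³⁺/Au couple is reduced (cathode) and Ca²⁺/Ca is oxidized (anode), so E°cell = E°(Au³⁺/Au) − E°(Ca²⁺/Ca).
E°(Au³⁺/Au) = E°cell + E°(anode) = +4.36 + (−2.87) = +1.49 V.

+1.49 V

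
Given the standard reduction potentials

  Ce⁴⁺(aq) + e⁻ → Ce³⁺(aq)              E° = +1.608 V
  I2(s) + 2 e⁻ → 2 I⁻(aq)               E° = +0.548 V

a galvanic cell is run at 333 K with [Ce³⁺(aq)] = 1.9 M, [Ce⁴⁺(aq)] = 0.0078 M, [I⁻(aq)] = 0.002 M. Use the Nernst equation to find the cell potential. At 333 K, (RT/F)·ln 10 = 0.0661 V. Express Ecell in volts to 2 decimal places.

Since E°(Ce⁴⁺/Ce³⁺) > E°(I₂/I⁻), Ce⁴⁺/Ce³⁺ serves as the cathode.
E°cell = +1.608 − (+0.548) = +1.060 V, with n = 2 electrons transferred.
Balancing gives 2 Ce⁴⁺(aq) + 2 I⁻(aq) → 2 Ce³⁺(aq) + I2(s); hence Q = [Ce³⁺(aq)]^2 / ([Ce⁴⁺(aq)]^2·[I⁻(aq)]^2) = 1.48×10^10 (log Q = 10.171).
E = E° − (0.0661/n)·log Q = +1.060 − (0.0661/2)(10.171) = +0.72 V.

+0.72 V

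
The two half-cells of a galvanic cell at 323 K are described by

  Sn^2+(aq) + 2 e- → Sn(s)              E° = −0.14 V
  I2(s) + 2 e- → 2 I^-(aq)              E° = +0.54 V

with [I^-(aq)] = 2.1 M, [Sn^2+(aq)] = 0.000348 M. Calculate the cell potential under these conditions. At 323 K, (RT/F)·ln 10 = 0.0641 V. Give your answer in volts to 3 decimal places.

+0.770 V

Since E°(I₂/I⁻) > E°(Sn²⁺/Sn), I₂/I⁻ serves as the cathode.
E°cell = +0.54 − (−0.14) = +0.68 V, with n = 2 electrons transferred.
For the overall reaction I2(s) + Sn(s) → 2 I^-(aq) + Sn^2+(aq), Q = [I^-(aq)]^2·[Sn^2+(aq)] = 0.00153, giving log Q = −2.814.
Applying E = E° − (RT ln10/nF)·log Q gives +0.68 − (0.0641/2)(−2.814) = +0.770 V.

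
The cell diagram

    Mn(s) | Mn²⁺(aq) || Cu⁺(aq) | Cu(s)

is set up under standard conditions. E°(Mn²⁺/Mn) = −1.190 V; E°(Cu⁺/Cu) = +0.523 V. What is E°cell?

+1.713 V

By convention the left-hand electrode in cell notation is the anode (oxidation) and the right-hand electrode is the cathode (reduction).
E°cell = E°(right) − E°(left) = +0.523 − (−1.190) = +1.713 V.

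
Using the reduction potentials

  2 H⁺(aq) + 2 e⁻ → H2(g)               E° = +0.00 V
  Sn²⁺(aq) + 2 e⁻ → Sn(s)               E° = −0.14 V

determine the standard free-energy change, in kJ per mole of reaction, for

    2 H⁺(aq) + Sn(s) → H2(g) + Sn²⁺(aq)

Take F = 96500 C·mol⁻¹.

−27.0 kJ/mol

In the reaction as written H⁺(aq) is reduced, so the 2H⁺/H₂ couple is the cathode and Sn²⁺/Sn is the anode.
E°cell = +0.00 − (−0.14) = +0.14 V; balancing electrons gives n = 2.
ΔG° = −nFE°cell = −(2)(96500)(+0.14) J/mol = −27.0 kJ/mol.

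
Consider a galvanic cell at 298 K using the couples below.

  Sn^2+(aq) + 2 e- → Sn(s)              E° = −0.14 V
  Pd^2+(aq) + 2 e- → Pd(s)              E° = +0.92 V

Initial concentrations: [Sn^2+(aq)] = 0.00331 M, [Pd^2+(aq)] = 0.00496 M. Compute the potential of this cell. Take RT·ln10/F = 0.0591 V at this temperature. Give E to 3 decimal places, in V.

Since E°(Pd²⁺/Pd) > E°(Sn²⁺/Sn), Pd²⁺/Pd serves as the cathode.
E°cell = E°cat − E°an = +0.92 − (−0.14) = +1.06 V; n = 2.
Balancing gives Pd^2+(aq) + Sn(s) → Pd(s) + Sn^2+(aq); hence Q = [Sn^2+(aq)] / [Pd^2+(aq)] = 0.667 (log Q = −0.176).
E = E° − (0.0591/n)·log Q = +1.06 − (0.0591/2)(−0.176) = +1.065 V.

+1.065 V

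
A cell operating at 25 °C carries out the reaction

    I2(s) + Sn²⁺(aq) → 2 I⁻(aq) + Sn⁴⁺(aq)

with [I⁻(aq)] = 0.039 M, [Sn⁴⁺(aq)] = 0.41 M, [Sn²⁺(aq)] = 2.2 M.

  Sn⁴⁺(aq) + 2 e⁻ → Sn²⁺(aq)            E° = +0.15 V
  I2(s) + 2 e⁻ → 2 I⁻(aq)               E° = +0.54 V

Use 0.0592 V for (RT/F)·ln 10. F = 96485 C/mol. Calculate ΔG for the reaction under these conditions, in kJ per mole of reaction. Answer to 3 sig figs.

E°cell = +0.54 − (+0.15) = +0.39 V; the balanced reaction transfers n = 2 electrons.
Here Q = ([I⁻(aq)]^2·[Sn⁴⁺(aq)]) / [Sn²⁺(aq)] = 0.000283 (log Q = −3.548), giving E = +0.39 − (0.0592/2)·(−3.548) = +0.4950 V.
Finally ΔG = −nFE = −(2)(96485 C/mol)(+0.4950 V) = −95.5 kJ/mol.

−95.5 kJ/mol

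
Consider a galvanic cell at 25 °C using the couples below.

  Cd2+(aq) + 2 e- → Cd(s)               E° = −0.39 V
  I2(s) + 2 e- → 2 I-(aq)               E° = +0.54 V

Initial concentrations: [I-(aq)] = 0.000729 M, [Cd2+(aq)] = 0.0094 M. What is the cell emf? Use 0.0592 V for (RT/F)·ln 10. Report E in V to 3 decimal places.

+1.176 V

Since E°(I₂/I⁻) > E°(Cd²⁺/Cd), I₂/I⁻ serves as the cathode.
The standard potential is +0.54 − (−0.39) = +0.93 V and the balanced reaction transfers n = 2 electrons.
Balancing gives I2(s) + Cd(s) → 2 I-(aq) + Cd2+(aq); hence Q = [I-(aq)]^2·[Cd2+(aq)] = 5×10^−9 (log Q = −8.301).
E = E° − (0.0592/n)·log Q = +0.93 − (0.0592/2)(−8.301) = +1.176 V.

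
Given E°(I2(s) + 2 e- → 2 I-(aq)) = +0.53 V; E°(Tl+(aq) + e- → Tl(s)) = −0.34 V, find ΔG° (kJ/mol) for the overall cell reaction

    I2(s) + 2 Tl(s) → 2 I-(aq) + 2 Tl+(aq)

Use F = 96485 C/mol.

−168 kJ/mol

In the reaction as written I2(s) is reduced, so the I₂/I⁻ couple is the cathode and Tl⁺/Tl is the anode.
E°cell = +0.53 − (−0.34) = +0.87 V; balancing electrons gives n = 2.
ΔG° = −nFE°cell = −(2)(96485)(+0.87) J/mol = −168 kJ/mol.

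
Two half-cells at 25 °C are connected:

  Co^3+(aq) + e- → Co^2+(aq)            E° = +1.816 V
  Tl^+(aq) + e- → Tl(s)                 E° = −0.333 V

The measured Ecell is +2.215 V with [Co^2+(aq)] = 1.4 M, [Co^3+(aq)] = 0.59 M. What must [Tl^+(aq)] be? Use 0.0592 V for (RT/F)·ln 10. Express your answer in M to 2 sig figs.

0.032 M

Co³⁺/Co²⁺ is the cathode (higher E°); E°cell = +1.816 − (−0.333) = +2.149 V with n = 1.
Since E = E° − (0.0592/n)·log Q, log Q = n(E° − E)/0.0592 = −1.115.
Balancing electrons gives Co^3+(aq) + Tl(s) → Co^2+(aq) + Tl^+(aq); thus Q = ([Co^2+(aq)]·[Tl^+(aq)]) / [Co^3+(aq)].
Solving for the unknown gives log [Tl^+(aq)] = −1.490, so [Tl^+(aq)] ≈ 0.032 M.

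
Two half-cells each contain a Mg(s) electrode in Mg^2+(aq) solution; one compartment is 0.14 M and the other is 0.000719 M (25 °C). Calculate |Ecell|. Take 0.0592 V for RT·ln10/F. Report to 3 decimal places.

0.068 V

For a concentration cell E°cell = 0, since both electrodes use the same couple.
The compartment with the higher Mg^2+(aq) concentration (0.14 M) acts as the cathode; ions are reduced there and produced at the dilute (0.000719 M) anode.
With n = 2, Ecell = −(0.0592/2)·log([dilute]/[conc]) = −(0.0592/2)·log(0.000719/0.14) = +0.068 V.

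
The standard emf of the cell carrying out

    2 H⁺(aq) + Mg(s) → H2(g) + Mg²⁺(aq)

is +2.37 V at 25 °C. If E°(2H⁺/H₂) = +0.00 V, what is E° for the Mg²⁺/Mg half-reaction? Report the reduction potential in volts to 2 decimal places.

In the reaction as written the 2H⁺/H₂ couple is reduced (cathode) and Mg²⁺/Mg is oxidized (anode), so E°cell = E°(2H⁺/H₂) − E°(Mg²⁺/Mg).
E°(Mg²⁺/Mg) = E°(cathode) − E°cell = +0.00 − (+2.37) = −2.37 V.

−2.37 V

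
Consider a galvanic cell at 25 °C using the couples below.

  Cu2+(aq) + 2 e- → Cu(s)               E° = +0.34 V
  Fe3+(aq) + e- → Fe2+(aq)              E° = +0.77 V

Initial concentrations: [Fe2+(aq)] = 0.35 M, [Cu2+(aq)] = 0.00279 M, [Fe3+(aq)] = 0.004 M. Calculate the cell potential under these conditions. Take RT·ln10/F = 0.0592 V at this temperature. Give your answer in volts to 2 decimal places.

Since E°(Fe³⁺/Fe²⁺) > E°(Cu²⁺/Cu), Fe³⁺/Fe²⁺ serves as the cathode.
E°cell = E°cat − E°an = +0.77 − (+0.34) = +0.43 V; n = 2.
Balancing gives 2 Fe3+(aq) + Cu(s) → 2 Fe2+(aq) + Cu2+(aq); hence Q = ([Fe2+(aq)]^2·[Cu2+(aq)]) / [Fe3+(aq)]^2 = 21.4 (log Q = 1.330).
By the Nernst equation, E = +0.43 − (0.0592/2)·(1.330) = +0.39 V.

+0.39 V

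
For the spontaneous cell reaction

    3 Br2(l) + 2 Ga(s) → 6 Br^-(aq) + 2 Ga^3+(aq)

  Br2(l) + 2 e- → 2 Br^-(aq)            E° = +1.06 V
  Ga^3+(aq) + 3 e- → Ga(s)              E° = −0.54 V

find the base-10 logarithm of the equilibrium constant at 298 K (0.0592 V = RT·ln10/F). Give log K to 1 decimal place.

log K = 162.2

The Br₂/Br⁻ couple is reduced (cathode); E°cell = +1.06 − (−0.54) = +1.60 V with n = 6.
At equilibrium E = 0, so log K = nE°cell / 0.0592 = (6)(+1.60) / 0.0592 = 162.2.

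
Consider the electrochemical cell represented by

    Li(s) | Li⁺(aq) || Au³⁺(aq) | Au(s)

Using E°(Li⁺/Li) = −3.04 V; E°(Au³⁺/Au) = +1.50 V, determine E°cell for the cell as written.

By convention the left-hand electrode in cell notation is the anode (oxidation) and the right-hand electrode is the cathode (reduction).
E°cell = E°(right) − E°(left) = +1.50 − (−3.04) = +4.54 V.

+4.54 V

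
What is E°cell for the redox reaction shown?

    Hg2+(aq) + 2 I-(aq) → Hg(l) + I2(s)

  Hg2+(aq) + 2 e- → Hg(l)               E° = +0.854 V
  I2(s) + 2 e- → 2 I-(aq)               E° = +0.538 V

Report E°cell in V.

Hg2+(aq) gains electrons, so the Hg²⁺/Hg couple is the cathode; the I₂/I⁻ couple is the anode.
E°cell = E°(cathode) − E°(anode) = +0.854 − (+0.538) = +0.316 V.
The positive value indicates the reaction is spontaneous as written.

+0.316 V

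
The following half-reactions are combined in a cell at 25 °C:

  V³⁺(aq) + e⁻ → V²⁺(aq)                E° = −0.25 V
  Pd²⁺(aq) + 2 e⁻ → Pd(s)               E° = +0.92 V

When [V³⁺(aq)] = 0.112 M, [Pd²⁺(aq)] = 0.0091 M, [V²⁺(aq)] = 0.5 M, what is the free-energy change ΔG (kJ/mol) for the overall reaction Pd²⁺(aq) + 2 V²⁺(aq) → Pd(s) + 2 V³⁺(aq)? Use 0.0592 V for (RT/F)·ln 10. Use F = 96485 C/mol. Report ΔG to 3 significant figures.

With Pd²⁺/Pd reduced at the cathode, E°cell = +0.92 − (−0.25) = +1.17 V and n = 2.
The reaction quotient is [V³⁺(aq)]^2 / ([Pd²⁺(aq)]·[V²⁺(aq)]^2) = 5.51; by Nernst, E = +1.17 − (0.0592/2)(0.741) = +1.1481 V.
ΔG = −nFE = −(2)(96485)(+1.1481) J/mol = −222 kJ/mol.

−222 kJ/mol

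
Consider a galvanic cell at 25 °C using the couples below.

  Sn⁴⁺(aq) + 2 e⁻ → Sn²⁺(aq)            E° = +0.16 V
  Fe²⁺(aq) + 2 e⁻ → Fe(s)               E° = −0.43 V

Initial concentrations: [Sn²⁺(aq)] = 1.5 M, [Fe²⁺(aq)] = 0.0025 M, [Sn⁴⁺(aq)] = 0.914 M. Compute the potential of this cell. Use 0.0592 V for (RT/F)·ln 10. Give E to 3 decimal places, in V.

Since E°(Sn⁴⁺/Sn²⁺) > E°(Fe²⁺/Fe), Sn⁴⁺/Sn²⁺ serves as the cathode.
E°cell = +0.16 − (−0.43) = +0.59 V, with n = 2 electrons transferred.
Balancing gives Sn⁴⁺(aq) + Fe(s) → Sn²⁺(aq) + Fe²⁺(aq); hence Q = ([Sn²⁺(aq)]·[Fe²⁺(aq)]) / [Sn⁴⁺(aq)] = 0.0041 (log Q = −2.387).
By the Nernst equation, E = +0.59 − (0.0592/2)·(−2.387) = +0.661 V.

+0.661 V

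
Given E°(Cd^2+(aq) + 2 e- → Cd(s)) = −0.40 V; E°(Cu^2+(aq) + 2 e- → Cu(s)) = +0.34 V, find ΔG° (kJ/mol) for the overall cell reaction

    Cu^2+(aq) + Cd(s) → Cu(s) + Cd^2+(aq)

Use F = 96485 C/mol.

In the reaction as written Cu^2+(aq) is reduced, so the Cu²⁺/Cu couple is the cathode and Cd²⁺/Cd is the anode.
E°cell = +0.34 − (−0.40) = +0.74 V; balancing electrons gives n = 2.
ΔG° = −nFE°cell = −(2)(96485)(+0.74) J/mol = −143 kJ/mol.

−143 kJ/mol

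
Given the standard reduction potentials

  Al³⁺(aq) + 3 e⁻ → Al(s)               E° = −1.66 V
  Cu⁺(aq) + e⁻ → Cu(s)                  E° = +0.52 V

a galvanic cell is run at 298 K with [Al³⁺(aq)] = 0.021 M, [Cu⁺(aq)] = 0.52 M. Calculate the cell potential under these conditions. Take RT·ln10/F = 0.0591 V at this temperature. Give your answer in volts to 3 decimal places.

+2.196 V

The Cu⁺/Cu couple has the more positive E°, so it is the cathode; Al³⁺/Al is the anode.
E°cell = +0.52 − (−1.66) = +2.18 V, with n = 3 electrons transferred.
The balanced reaction is 3 Cu⁺(aq) + Al(s) → 3 Cu(s) + Al³⁺(aq), so Q = [Al³⁺(aq)] / [Cu⁺(aq)]^3 = 0.149 and log Q = −0.826.
Applying E = E° − (RT ln10/nF)·log Q gives +2.18 − (0.0591/3)(−0.826) = +2.196 V.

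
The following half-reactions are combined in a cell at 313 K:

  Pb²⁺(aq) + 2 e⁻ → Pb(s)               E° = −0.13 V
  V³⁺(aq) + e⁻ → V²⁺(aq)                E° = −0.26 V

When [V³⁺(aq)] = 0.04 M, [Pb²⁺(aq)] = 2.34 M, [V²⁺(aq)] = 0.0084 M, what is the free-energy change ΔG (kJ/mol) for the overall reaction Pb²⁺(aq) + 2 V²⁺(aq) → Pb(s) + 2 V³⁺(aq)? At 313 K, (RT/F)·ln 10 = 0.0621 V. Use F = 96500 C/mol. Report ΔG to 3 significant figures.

−19.2 kJ/mol

E°cell = −0.13 − (−0.26) = +0.13 V; the balanced reaction transfers n = 2 electrons.
Here Q = [V³⁺(aq)]^2 / ([Pb²⁺(aq)]·[V²⁺(aq)]^2) = 9.69 (log Q = 0.986), giving E = +0.13 − (0.0621/2)·(0.986) = +0.0994 V.
Then ΔG = −nFE = −2 × 96500 × +0.0994 J/mol = −19.2 kJ/mol.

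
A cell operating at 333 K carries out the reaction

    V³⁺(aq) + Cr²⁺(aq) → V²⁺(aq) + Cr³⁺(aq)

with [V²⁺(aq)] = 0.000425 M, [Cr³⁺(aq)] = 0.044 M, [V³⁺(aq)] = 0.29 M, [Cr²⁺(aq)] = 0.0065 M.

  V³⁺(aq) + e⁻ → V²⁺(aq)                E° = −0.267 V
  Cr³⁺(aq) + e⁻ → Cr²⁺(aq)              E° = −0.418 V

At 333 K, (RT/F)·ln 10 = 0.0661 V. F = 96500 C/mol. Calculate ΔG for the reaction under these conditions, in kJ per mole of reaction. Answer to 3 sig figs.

−27.3 kJ/mol

The standard cell potential is −0.267 − (−0.418) = +0.151 V, with n = 1 electron in the balanced equation.
Q = ([V²⁺(aq)]·[Cr³⁺(aq)]) / ([V³⁺(aq)]·[Cr²⁺(aq)]) = 0.00992, so log Q = −2.003 and E = +0.151 − (0.0661/1)(−2.003) = +0.2834 V.
ΔG = −nFE = −(1)(96500)(+0.2834) J/mol = −27.3 kJ/mol.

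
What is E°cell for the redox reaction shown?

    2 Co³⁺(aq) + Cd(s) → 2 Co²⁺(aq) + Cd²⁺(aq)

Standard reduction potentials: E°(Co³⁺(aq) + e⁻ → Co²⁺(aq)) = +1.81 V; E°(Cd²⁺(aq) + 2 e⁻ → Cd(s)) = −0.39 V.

+2.20 V

Co³⁺(aq) gains electrons, so the Co³⁺/Co²⁺ couple is the cathode; the Cd²⁺/Cd couple is the anode.
E°cell = E°(cathode) − E°(anode) = +1.81 − (−0.39) = +2.20 V.
The positive value indicates the reaction is spontaneous as written.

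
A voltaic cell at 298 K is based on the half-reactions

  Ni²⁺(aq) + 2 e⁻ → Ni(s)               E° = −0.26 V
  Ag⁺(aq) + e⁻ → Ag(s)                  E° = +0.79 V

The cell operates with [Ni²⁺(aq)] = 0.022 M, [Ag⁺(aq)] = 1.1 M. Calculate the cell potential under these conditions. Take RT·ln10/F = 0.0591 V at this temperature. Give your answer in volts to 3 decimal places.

Ag⁺/Ag is reduced (cathode, E° = +0.79 V) and Ni²⁺/Ni is oxidized (anode).
The standard potential is +0.79 − (−0.26) = +1.05 V and the balanced reaction transfers n = 2 electrons.
Balancing gives 2 Ag⁺(aq) + Ni(s) → 2 Ag(s) + Ni²⁺(aq); hence Q = [Ni²⁺(aq)] / [Ag⁺(aq)]^2 = 0.0182 (log Q = −1.740).
E = E° − (0.0591/n)·log Q = +1.05 − (0.0591/2)(−1.740) = +1.101 V.

+1.101 V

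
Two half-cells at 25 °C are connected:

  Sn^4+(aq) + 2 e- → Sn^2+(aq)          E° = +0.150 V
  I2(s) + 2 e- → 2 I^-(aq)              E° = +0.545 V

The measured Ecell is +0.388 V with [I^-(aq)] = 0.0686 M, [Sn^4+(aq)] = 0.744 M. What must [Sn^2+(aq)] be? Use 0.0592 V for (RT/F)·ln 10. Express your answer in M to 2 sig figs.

I₂/I⁻ is the cathode (higher E°); E°cell = +0.545 − (+0.150) = +0.395 V with n = 2.
Rearranging E = E° − (0.0592/n)·log Q gives log Q = 2(+0.395 − (+0.388))/0.0592 = 0.236.
For I2(s) + Sn^2+(aq) → 2 I^-(aq) + Sn^4+(aq), the reaction quotient is Q = ([I^-(aq)]^2·[Sn^4+(aq)]) / [Sn^2+(aq)].
Substituting the known concentrations and solving, log [Sn^2+(aq)] = −2.692 and [Sn^2+(aq)] = 0.0020 M.

0.0020 M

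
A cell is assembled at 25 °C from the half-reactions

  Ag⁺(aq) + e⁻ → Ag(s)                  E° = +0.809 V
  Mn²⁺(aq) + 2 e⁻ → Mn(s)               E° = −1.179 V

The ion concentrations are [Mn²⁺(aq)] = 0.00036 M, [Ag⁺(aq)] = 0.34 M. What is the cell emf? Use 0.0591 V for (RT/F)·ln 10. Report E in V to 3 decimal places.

Ag⁺/Ag is reduced (cathode, E° = +0.809 V) and Mn²⁺/Mn is oxidized (anode).
E°cell = +0.809 − (−1.179) = +1.988 V, with n = 2 electrons transferred.
Balancing gives 2 Ag⁺(aq) + Mn(s) → 2 Ag(s) + Mn²⁺(aq); hence Q = [Mn²⁺(aq)] / [Ag⁺(aq)]^2 = 0.00311 (log Q = −2.507).
E = E° − (0.0591/n)·log Q = +1.988 − (0.0591/2)(−2.507) = +2.062 V.

+2.062 V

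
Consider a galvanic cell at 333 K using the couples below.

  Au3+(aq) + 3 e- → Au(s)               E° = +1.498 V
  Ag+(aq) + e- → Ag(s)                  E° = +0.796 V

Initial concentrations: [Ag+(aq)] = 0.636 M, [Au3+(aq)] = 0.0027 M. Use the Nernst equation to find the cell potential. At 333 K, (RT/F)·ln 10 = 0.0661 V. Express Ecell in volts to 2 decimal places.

+0.66 V

Au³⁺/Au is reduced (cathode, E° = +1.498 V) and Ag⁺/Ag is oxidized (anode).
E°cell = +1.498 − (+0.796) = +0.702 V, with n = 3 electrons transferred.
The balanced reaction is Au3+(aq) + 3 Ag(s) → Au(s) + 3 Ag+(aq), so Q = [Ag+(aq)]^3 / [Au3+(aq)] = 95.3 and log Q = 1.979.
Applying E = E° − (RT ln10/nF)·log Q gives +0.702 − (0.0661/3)(1.979) = +0.66 V.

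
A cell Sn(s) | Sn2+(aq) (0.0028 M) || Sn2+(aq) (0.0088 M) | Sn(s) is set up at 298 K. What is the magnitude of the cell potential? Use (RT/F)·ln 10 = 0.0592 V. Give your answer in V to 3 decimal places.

0.015 V

For a concentration cell E°cell = 0, since both electrodes use the same couple.
The compartment with the higher Sn2+(aq) concentration (0.0088 M) acts as the cathode; ions are reduced there and produced at the dilute (0.0028 M) anode.
With n = 2, Ecell = −(0.0592/2)·log([dilute]/[conc]) = −(0.0592/2)·log(0.0028/0.0088) = +0.015 V.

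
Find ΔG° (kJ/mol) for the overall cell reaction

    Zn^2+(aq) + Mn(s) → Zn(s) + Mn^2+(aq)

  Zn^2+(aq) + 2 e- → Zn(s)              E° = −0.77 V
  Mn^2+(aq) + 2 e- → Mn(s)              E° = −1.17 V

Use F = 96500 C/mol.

−77.2 kJ/mol

In the reaction as written Zn^2+(aq) is reduced, so the Zn²⁺/Zn couple is the cathode and Mn²⁺/Mn is the anode.
E°cell = −0.77 − (−1.17) = +0.40 V; balancing electrons gives n = 2.
ΔG° = −nFE°cell = −(2)(96500)(+0.40) J/mol = −77.2 kJ/mol.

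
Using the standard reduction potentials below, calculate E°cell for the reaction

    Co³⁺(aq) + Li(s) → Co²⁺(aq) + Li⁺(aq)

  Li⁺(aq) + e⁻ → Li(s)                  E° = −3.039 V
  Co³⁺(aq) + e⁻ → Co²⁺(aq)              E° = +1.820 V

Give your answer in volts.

+4.859 V

In the reaction as written, Co³⁺(aq) is reduced (cathode) and Li⁺(aq) is produced by oxidation at the anode.
E°cell = E°(cathode) − E°(anode) = +1.820 − (−3.039) = +4.859 V.
The positive value indicates the reaction is spontaneous as written.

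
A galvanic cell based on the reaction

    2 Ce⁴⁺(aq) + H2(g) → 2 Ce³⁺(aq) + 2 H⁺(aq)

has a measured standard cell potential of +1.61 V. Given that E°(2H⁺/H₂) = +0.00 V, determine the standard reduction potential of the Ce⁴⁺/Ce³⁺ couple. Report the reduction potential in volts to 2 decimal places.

+1.61 V

In the reaction as written the Ce⁴⁺/Ce³⁺ couple is reduced (cathode) and 2H⁺/H₂ is oxidized (anode), so E°cell = E°(Ce⁴⁺/Ce³⁺) − E°(2H⁺/H₂).
E°(Ce⁴⁺/Ce³⁺) = E°cell + E°(anode) = +1.61 + (+0.00) = +1.61 V.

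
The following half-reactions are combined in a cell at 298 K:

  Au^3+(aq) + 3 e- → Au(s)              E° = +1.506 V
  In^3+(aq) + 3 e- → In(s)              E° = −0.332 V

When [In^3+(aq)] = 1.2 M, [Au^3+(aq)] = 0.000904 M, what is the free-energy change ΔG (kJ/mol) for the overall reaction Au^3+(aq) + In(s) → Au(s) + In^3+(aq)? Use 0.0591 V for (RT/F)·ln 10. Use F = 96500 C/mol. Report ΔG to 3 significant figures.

−514 kJ/mol

E°cell = +1.506 − (−0.332) = +1.838 V; the balanced reaction transfers n = 3 electrons.
Here Q = [In^3+(aq)] / [Au^3+(aq)] = 1.33×10^3 (log Q = 3.123), giving E = +1.838 − (0.0591/3)·(3.123) = +1.7765 V.
ΔG = −nFE = −(3)(96500)(+1.7765) J/mol = −514 kJ/mol.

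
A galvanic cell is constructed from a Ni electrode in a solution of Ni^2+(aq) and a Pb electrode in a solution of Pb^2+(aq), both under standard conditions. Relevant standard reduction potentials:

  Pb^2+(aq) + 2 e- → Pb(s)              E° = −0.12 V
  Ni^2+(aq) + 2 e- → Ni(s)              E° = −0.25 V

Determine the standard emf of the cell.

Of the two couples in this cell, the one with the more positive reduction potential is reduced at the cathode: here that is Pb²⁺/Pb (−0.12 V); Ni²⁺/Ni (−0.25 V) is the anode.
E°cell = E°(cathode) − E°(anode) = −0.12 − (−0.25) = +0.13 V.

+0.13 V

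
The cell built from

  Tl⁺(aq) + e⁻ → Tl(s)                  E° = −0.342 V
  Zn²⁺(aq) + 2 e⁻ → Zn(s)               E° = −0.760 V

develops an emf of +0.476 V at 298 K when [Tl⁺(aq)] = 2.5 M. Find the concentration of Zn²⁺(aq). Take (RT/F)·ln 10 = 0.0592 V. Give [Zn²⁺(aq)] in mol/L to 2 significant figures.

0.069 M

With Tl⁺/Tl at the cathode and Zn²⁺/Zn at the anode, E°cell = −0.342 − (−0.760) = +0.418 V (n = 2).
From the Nernst equation, log Q = n(E° − E)/0.0592 = 2·(+0.418 − (+0.476))/0.0592 = −1.959.
Balancing electrons gives 2 Tl⁺(aq) + Zn(s) → 2 Tl(s) + Zn²⁺(aq); thus Q = [Zn²⁺(aq)] / [Tl⁺(aq)]^2.
Isolating [Zn²⁺(aq)] in Q = 10^{−1.959} yields log [Zn²⁺(aq)] = −1.163, i.e. 0.069 M.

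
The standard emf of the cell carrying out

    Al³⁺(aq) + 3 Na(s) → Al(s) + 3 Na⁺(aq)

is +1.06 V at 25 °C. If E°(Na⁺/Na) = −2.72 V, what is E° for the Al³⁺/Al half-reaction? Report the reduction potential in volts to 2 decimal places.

−1.66 V

In the reaction as written the Al³⁺/Al couple is reduced (cathode) and Na⁺/Na is oxidized (anode), so E°cell = E°(Al³⁺/Al) − E°(Na⁺/Na).
E°(Al³⁺/Al) = E°cell + E°(anode) = +1.06 + (−2.72) = −1.66 V.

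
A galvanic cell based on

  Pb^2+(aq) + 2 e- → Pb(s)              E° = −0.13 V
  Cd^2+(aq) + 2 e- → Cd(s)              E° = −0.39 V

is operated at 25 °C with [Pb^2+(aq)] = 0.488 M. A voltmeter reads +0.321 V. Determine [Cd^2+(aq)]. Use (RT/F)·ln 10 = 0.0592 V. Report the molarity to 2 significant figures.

Pb²⁺/Pb is the cathode (higher E°); E°cell = −0.13 − (−0.39) = +0.26 V with n = 2.
Since E = E° − (0.0592/n)·log Q, log Q = n(E° − E)/0.0592 = −2.061.
For Pb^2+(aq) + Cd(s) → Pb(s) + Cd^2+(aq), the reaction quotient is Q = [Cd^2+(aq)] / [Pb^2+(aq)].
Substituting the known concentrations and solving, log [Cd^2+(aq)] = −2.373 and [Cd^2+(aq)] = 0.0042 M.

0.0042 M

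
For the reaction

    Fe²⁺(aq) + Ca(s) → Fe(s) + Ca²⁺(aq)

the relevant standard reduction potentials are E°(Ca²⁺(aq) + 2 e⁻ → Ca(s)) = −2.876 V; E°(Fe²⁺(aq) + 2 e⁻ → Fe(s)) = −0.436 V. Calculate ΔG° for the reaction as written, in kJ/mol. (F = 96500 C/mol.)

In the reaction as written Fe²⁺(aq) is reduced, so the Fe²⁺/Fe couple is the cathode and Ca²⁺/Ca is the anode.
E°cell = −0.436 − (−2.876) = +2.440 V; balancing electrons gives n = 2.
ΔG° = −nFE°cell = −(2)(96500)(+2.440) J/mol = −471 kJ/mol.

−471 kJ/mol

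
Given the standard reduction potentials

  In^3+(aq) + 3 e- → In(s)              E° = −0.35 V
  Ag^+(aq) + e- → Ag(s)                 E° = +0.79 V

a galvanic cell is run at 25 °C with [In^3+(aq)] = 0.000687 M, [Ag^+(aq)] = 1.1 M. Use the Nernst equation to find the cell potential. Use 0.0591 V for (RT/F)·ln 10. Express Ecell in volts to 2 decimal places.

+1.20 V

Ag⁺/Ag is reduced (cathode, E° = +0.79 V) and In³⁺/In is oxidized (anode).
The standard potential is +0.79 − (−0.35) = +1.14 V and the balanced reaction transfers n = 3 electrons.
For the overall reaction 3 Ag^+(aq) + In(s) → 3 Ag(s) + In^3+(aq), Q = [In^3+(aq)] / [Ag^+(aq)]^3 = 0.000516, giving log Q = −3.287.
By the Nernst equation, E = +1.14 − (0.0591/3)·(−3.287) = +1.20 V.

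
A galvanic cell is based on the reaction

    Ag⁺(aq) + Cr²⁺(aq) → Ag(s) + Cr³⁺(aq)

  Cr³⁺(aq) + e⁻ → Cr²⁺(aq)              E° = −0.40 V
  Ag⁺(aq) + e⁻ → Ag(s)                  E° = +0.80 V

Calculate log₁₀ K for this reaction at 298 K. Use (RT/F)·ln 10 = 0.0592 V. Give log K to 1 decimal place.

log K = 20.3

The Ag⁺/Ag couple is reduced (cathode); E°cell = +0.80 − (−0.40) = +1.20 V with n = 1.
At equilibrium E = 0, so log K = nE°cell / 0.0592 = (1)(+1.20) / 0.0592 = 20.3.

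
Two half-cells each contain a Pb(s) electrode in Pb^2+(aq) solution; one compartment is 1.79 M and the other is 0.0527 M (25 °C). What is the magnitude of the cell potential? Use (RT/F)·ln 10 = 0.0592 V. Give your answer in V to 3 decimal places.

0.045 V

For a concentration cell E°cell = 0, since both electrodes use the same couple.
The compartment with the higher Pb^2+(aq) concentration (1.79 M) acts as the cathode; ions are reduced there and produced at the dilute (0.0527 M) anode.
With n = 2, Ecell = −(0.0592/2)·log([dilute]/[conc]) = −(0.0592/2)·log(0.0527/1.79) = +0.045 V.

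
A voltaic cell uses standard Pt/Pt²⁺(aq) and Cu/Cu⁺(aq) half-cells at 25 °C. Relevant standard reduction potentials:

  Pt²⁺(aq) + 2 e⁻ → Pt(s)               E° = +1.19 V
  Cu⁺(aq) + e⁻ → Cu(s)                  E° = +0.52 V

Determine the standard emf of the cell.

The Pt²⁺/Pt couple has the higher E°, so Pt ion is reduced (cathode) and Cu is oxidized (anode).
E°cell = E°(cathode) − E°(anode) = +1.19 − (+0.52) = +0.67 V.

+0.67 V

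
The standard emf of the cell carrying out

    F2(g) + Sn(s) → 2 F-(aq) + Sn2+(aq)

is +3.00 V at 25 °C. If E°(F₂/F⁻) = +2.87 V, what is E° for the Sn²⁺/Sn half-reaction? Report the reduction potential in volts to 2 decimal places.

−0.13 V

In the reaction as written the F₂/F⁻ couple is reduced (cathode) and Sn²⁺/Sn is oxidized (anode), so E°cell = E°(F₂/F⁻) − E°(Sn²⁺/Sn).
E°(Sn²⁺/Sn) = E°(cathode) − E°cell = +2.87 − (+3.00) = −0.13 V.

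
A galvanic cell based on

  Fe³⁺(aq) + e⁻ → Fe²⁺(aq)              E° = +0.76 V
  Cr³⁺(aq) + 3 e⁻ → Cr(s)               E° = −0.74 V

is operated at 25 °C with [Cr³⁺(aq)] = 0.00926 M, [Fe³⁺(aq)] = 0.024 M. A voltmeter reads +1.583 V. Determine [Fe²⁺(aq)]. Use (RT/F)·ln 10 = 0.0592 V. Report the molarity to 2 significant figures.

Fe³⁺/Fe²⁺ is the cathode (higher E°); E°cell = +0.76 − (−0.74) = +1.50 V with n = 3.
Rearranging E = E° − (0.0592/n)·log Q gives log Q = 3(+1.50 − (+1.583))/0.0592 = −4.206.
For 3 Fe³⁺(aq) + Cr(s) → 3 Fe²⁺(aq) + Cr³⁺(aq), the reaction quotient is Q = ([Fe²⁺(aq)]^3·[Cr³⁺(aq)]) / [Fe³⁺(aq)]^3.
Isolating [Fe²⁺(aq)] in Q = 10^{−4.206} yields log [Fe²⁺(aq)] = −2.344, i.e. 0.0045 M.

0.0045 M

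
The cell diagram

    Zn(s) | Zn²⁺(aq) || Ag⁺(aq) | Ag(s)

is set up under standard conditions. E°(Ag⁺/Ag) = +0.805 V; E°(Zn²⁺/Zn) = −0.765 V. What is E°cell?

By convention the left-hand electrode in cell notation is the anode (oxidation) and the right-hand electrode is the cathode (reduction).
E°cell = E°(right) − E°(left) = +0.805 − (−0.765) = +1.570 V.

+1.570 V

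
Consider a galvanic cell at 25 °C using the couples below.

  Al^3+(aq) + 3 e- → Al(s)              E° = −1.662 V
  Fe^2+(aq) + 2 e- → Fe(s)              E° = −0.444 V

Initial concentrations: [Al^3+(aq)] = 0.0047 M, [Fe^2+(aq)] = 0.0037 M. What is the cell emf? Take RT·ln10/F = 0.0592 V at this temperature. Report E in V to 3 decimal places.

+1.192 V

Fe²⁺/Fe is reduced (cathode, E° = −0.444 V) and Al³⁺/Al is oxidized (anode).
E°cell = −0.444 − (−1.662) = +1.218 V, with n = 6 electrons transferred.
Balancing gives 3 Fe^2+(aq) + 2 Al(s) → 3 Fe(s) + 2 Al^3+(aq); hence Q = [Al^3+(aq)]^2 / [Fe^2+(aq)]^3 = 436 (log Q = 2.640).
Applying E = E° − (RT ln10/nF)·log Q gives +1.218 − (0.0592/6)(2.640) = +1.192 V.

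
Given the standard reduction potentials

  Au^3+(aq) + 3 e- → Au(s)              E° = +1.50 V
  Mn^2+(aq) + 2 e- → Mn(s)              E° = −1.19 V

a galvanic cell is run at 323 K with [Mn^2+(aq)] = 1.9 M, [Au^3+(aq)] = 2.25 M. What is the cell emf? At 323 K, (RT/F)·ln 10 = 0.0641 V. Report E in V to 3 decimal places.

+2.689 V

Since E°(Au³⁺/Au) > E°(Mn²⁺/Mn), Au³⁺/Au serves as the cathode.
E°cell = E°cat − E°an = +1.50 − (−1.19) = +2.69 V; n = 6.
The balanced reaction is 2 Au^3+(aq) + 3 Mn(s) → 2 Au(s) + 3 Mn^2+(aq), so Q = [Mn^2+(aq)]^3 / [Au^3+(aq)]^2 = 1.35 and log Q = 0.132.
By the Nernst equation, E = +2.69 − (0.0641/6)·(0.132) = +2.689 V.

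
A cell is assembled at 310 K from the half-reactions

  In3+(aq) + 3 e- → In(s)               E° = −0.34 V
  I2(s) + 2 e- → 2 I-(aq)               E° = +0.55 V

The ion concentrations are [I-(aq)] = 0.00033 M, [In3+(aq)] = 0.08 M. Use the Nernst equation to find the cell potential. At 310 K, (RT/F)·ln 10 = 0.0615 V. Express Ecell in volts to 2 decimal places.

Since E°(I₂/I⁻) > E°(In³⁺/In), I₂/I⁻ serves as the cathode.
The standard potential is +0.55 − (−0.34) = +0.89 V and the balanced reaction transfers n = 6 electrons.
Balancing gives 3 I2(s) + 2 In(s) → 6 I-(aq) + 2 In3+(aq); hence Q = [I-(aq)]^6·[In3+(aq)]^2 = 8.27×10^−24 (log Q = −23.083).
Applying E = E° − (RT ln10/nF)·log Q gives +0.89 − (0.0615/6)(−23.083) = +1.13 V.

+1.13 V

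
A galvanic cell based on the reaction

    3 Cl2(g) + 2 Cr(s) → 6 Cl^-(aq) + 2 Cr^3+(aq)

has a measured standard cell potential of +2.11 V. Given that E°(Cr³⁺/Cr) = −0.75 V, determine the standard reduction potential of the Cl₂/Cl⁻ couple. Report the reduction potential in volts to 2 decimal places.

+1.36 V

In the reaction as written the Cl₂/Cl⁻ couple is reduced (cathode) and Cr³⁺/Cr is oxidized (anode), so E°cell = E°(Cl₂/Cl⁻) − E°(Cr³⁺/Cr).
E°(Cl₂/Cl⁻) = E°cell + E°(anode) = +2.11 + (−0.75) = +1.36 V.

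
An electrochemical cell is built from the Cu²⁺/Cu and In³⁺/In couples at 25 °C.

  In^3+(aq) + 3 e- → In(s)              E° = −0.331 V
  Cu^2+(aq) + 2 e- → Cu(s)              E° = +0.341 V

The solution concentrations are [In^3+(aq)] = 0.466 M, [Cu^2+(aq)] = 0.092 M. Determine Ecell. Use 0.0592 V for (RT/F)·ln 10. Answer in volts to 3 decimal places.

The Cu²⁺/Cu couple has the more positive E°, so it is the cathode; In³⁺/In is the anode.
The standard potential is +0.341 − (−0.331) = +0.672 V and the balanced reaction transfers n = 6 electrons.
Balancing gives 3 Cu^2+(aq) + 2 In(s) → 3 Cu(s) + 2 In^3+(aq); hence Q = [In^3+(aq)]^2 / [Cu^2+(aq)]^3 = 279 (log Q = 2.445).
Applying E = E° − (RT ln10/nF)·log Q gives +0.672 − (0.0592/6)(2.445) = +0.648 V.

+0.648 V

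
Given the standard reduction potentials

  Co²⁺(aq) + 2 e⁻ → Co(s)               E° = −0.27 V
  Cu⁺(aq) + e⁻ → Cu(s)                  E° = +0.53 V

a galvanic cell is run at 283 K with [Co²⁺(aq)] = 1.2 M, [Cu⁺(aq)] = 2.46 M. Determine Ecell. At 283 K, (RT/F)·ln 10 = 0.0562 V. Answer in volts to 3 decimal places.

+0.820 V

Since E°(Cu⁺/Cu) > E°(Co²⁺/Co), Cu⁺/Cu serves as the cathode.
E°cell = E°cat − E°an = +0.53 − (−0.27) = +0.80 V; n = 2.
The balanced reaction is 2 Cu⁺(aq) + Co(s) → 2 Cu(s) + Co²⁺(aq), so Q = [Co²⁺(aq)] / [Cu⁺(aq)]^2 = 0.198 and log Q = −0.703.
Applying E = E° − (RT ln10/nF)·log Q gives +0.80 − (0.0562/2)(−0.703) = +0.820 V.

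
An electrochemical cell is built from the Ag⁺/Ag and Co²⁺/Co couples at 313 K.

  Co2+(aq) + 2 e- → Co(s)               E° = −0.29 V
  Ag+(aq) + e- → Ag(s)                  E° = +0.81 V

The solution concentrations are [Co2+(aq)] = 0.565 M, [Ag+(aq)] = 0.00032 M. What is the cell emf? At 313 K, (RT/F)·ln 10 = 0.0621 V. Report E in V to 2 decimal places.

+0.89 V

The Ag⁺/Ag couple has the more positive E°, so it is the cathode; Co²⁺/Co is the anode.
E°cell = +0.81 − (−0.29) = +1.10 V, with n = 2 electrons transferred.
Balancing gives 2 Ag+(aq) + Co(s) → 2 Ag(s) + Co2+(aq); hence Q = [Co2+(aq)] / [Ag+(aq)]^2 = 5.52×10^6 (log Q = 6.742).
E = E° − (0.0621/n)·log Q = +1.10 − (0.0621/2)(6.742) = +0.89 V.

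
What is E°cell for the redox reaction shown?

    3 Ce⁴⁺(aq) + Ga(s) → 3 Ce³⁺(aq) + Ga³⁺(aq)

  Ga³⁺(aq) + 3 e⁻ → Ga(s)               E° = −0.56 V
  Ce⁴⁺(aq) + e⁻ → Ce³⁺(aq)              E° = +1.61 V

In the reaction as written, Ce⁴⁺(aq) is reduced (cathode) and Ga³⁺(aq) is produced by oxidation at the anode.
E°cell = E°(cathode) − E°(anode) = +1.61 − (−0.56) = +2.17 V.

+2.17 V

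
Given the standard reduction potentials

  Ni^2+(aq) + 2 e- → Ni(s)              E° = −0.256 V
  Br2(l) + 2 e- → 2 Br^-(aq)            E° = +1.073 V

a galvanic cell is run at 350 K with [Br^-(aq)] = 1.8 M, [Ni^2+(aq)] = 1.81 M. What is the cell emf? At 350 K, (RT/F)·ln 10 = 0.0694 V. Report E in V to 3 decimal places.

+1.302 V

Since E°(Br₂/Br⁻) > E°(Ni²⁺/Ni), Br₂/Br⁻ serves as the cathode.
E°cell = E°cat − E°an = +1.073 − (−0.256) = +1.329 V; n = 2.
The balanced reaction is Br2(l) + Ni(s) → 2 Br^-(aq) + Ni^2+(aq), so Q = [Br^-(aq)]^2·[Ni^2+(aq)] = 5.86 and log Q = 0.768.
E = E° − (0.0694/n)·log Q = +1.329 − (0.0694/2)(0.768) = +1.302 V.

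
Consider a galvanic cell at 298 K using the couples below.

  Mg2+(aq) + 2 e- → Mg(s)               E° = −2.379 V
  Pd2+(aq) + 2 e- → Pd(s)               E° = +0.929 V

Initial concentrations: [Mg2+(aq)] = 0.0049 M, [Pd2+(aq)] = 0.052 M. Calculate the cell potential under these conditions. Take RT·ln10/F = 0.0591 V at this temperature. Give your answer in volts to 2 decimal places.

The Pd²⁺/Pd couple has the more positive E°, so it is the cathode; Mg²⁺/Mg is the anode.
E°cell = +0.929 − (−2.379) = +3.308 V, with n = 2 electrons transferred.
The balanced reaction is Pd2+(aq) + Mg(s) → Pd(s) + Mg2+(aq), so Q = [Mg2+(aq)] / [Pd2+(aq)] = 0.0942 and log Q = −1.026.
By the Nernst equation, E = +3.308 − (0.0591/2)·(−1.026) = +3.34 V.

+3.34 V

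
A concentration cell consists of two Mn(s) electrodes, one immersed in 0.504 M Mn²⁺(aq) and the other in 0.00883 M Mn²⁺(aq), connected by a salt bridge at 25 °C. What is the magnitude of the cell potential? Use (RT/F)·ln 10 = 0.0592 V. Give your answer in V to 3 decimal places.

0.052 V

For a concentration cell E°cell = 0, since both electrodes use the same couple.
The compartment with the higher Mn²⁺(aq) concentration (0.504 M) acts as the cathode; ions are reduced there and produced at the dilute (0.00883 M) anode.
With n = 2, Ecell = −(0.0592/2)·log([dilute]/[conc]) = −(0.0592/2)·log(0.00883/0.504) = +0.052 V.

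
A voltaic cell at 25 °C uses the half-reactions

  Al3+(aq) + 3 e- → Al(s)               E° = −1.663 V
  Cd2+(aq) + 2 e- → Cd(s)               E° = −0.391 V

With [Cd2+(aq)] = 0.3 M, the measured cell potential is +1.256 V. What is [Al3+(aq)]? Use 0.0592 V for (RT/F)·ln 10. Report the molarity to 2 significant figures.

1.1 M

Cd²⁺/Cd is the cathode (higher E°); E°cell = −0.391 − (−1.663) = +1.272 V with n = 6.
From the Nernst equation, log Q = n(E° − E)/0.0592 = 6·(+1.272 − (+1.256))/0.0592 = 1.622.
Balancing electrons gives 3 Cd2+(aq) + 2 Al(s) → 3 Cd(s) + 2 Al3+(aq); thus Q = [Al3+(aq)]^2 / [Cd2+(aq)]^3.
Solving for the unknown gives log [Al3+(aq)] = 0.027, so [Al3+(aq)] ≈ 1.1 M.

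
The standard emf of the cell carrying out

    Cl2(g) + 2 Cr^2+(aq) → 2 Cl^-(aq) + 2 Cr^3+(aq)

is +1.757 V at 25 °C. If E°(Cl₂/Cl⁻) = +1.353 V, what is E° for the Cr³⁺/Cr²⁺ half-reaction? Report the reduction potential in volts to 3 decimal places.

In the reaction as written the Cl₂/Cl⁻ couple is reduced (cathode) and Cr³⁺/Cr²⁺ is oxidized (anode), so E°cell = E°(Cl₂/Cl⁻) − E°(Cr³⁺/Cr²⁺).
E°(Cr³⁺/Cr²⁺) = E°(cathode) − E°cell = +1.353 − (+1.757) = −0.404 V.

−0.404 V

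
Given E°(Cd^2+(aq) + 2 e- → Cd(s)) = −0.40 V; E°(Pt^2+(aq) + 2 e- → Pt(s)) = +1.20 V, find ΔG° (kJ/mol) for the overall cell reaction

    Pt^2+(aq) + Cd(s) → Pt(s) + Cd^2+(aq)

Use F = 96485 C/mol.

In the reaction as written Pt^2+(aq) is reduced, so the Pt²⁺/Pt couple is the cathode and Cd²⁺/Cd is the anode.
E°cell = +1.20 − (−0.40) = +1.60 V; balancing electrons gives n = 2.
ΔG° = −nFE°cell = −(2)(96485)(+1.60) J/mol = −309 kJ/mol.

−309 kJ/mol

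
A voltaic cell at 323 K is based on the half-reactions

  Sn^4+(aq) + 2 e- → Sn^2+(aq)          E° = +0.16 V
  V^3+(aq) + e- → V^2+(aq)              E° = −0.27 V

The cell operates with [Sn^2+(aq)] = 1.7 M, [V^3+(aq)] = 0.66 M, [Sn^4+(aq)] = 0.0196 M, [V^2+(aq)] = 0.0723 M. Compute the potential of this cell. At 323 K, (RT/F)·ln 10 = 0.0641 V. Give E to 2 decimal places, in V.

The Sn⁴⁺/Sn²⁺ couple has the more positive E°, so it is the cathode; V³⁺/V²⁺ is the anode.
The standard potential is +0.16 − (−0.27) = +0.43 V and the balanced reaction transfers n = 2 electrons.
Balancing gives Sn^4+(aq) + 2 V^2+(aq) → Sn^2+(aq) + 2 V^3+(aq); hence Q = ([Sn^2+(aq)]·[V^3+(aq)]^2) / ([Sn^4+(aq)]·[V^2+(aq)]^2) = 7.23×10^3 (log Q = 3.859).
Applying E = E° − (RT ln10/nF)·log Q gives +0.43 − (0.0641/2)(3.859) = +0.31 V.

+0.31 V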